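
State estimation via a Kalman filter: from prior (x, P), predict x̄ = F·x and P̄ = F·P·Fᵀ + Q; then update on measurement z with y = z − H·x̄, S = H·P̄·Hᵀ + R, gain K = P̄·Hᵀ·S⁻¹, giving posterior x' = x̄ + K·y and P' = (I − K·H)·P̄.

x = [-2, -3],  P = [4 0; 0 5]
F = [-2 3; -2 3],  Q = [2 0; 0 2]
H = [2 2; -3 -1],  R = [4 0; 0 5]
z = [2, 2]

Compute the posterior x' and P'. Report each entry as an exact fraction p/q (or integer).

x' = [-1373/3233, 2523/3233]
P' = [1803/3233 -1679/3233; -1679/3233 3787/3233]

x̄ = F·x = [-5, -5]
P̄ = F·P·Fᵀ + Q = [63 61; 61 63]
y = z − H·x̄ = [22, -18]
S = H·P̄·Hᵀ + R = [996 -992; -992 1001]
K = P̄·Hᵀ·S⁻¹ = [62/3233 -746/3233; 1054/3233 250/3233]
x' = x̄ + K·y = [-1373/3233, 2523/3233]
P' = (I − K·H)·P̄ = [1803/3233 -1679/3233; -1679/3233 3787/3233]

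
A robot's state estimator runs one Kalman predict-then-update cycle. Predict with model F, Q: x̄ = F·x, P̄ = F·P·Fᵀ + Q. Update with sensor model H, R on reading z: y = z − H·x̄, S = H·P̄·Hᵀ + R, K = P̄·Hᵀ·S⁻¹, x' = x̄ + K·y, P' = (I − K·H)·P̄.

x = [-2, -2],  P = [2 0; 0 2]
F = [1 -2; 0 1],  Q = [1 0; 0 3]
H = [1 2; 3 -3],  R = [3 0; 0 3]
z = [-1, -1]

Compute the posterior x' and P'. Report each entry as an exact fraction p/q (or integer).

x' = [-233/429, -115/429]
P' = [60/143 29/143; 29/143 45/143]

x̄ = F·x = [2, -2]
P̄ = F·P·Fᵀ + Q = [11 -4; -4 5]
y = z − H·x̄ = [1, -13]
S = H·P̄·Hᵀ + R = [18 -9; -9 219]
K = P̄·Hᵀ·S⁻¹ = [118/429 31/143; 119/429 -16/143]
x' = x̄ + K·y = [-233/429, -115/429]
P' = (I − K·H)·P̄ = [60/143 29/143; 29/143 45/143]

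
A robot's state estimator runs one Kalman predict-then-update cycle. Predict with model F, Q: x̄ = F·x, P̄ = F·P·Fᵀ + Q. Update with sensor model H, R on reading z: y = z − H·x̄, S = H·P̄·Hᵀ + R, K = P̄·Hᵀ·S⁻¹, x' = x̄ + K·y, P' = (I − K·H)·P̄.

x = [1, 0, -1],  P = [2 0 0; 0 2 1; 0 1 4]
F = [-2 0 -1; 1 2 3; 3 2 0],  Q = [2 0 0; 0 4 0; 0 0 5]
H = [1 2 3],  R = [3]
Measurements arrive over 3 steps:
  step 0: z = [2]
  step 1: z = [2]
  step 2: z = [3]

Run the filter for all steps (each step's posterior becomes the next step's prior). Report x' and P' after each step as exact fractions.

step 0: x̄ = F·x = [-1, -2, 3]
step 0: P̄ = F·P·Fᵀ + Q = [14 -18 -14; -18 62 20; -14 20 31]
step 0: y = z − H·x̄ = [-2]
step 0: S = H·P̄·Hᵀ + R = [628]
step 0: K = P̄·Hᵀ·S⁻¹ = [-16/157; 83/314; 119/628]
step 0: x' = x̄ + K·y = [-125/157, -397/157, 823/314]
step 0: P' = (I − K·H)·P̄ = [1174/157 -170/157 -294/157; -170/157 2845/157 -3597/314; -294/157 -3597/314 5307/628]
step 1: x̄ = F·x = [-323/314, 631/314, -1169/157]
step 1: P̄ = F·P·Fᵀ + Q = [20643/628 27/628 -1885/157; 27/628 4387/628 105/157; -1885/157 105/157 20691/157]
step 1: y = z − H·x̄ = [6703/314]
step 1: S = H·P̄·Hᵀ + R = [744859/628]
step 1: K = P̄·Hᵀ·S⁻¹ = [-1923/744859; 10061/744859; 241592/744859]
step 1: x' = x̄ + K·y = [-807259/744859, 1711608/744859, -388819/744859]
step 1: P' = (I − K·H)·P̄ = [24478386/744859 62832/744859 -8203273/744859; 62832/744859 5042154/744859 -3372319/744859; -8203273/744859 -3372319/744859 5224229/744859]
step 2: x̄ = F·x = [2003337/744859, 1449500/744859, 1001439/744859]
step 2: P̄ = F·P·Fᵀ + Q = [71814399/744859 -713238/744859 -115767187/744859; -713238/744859 5208361/744859 43059/744859; -115767187/744859 43059/744859 244952369/744859]
step 2: y = z − H·x̄ = [-5672077/744859]
step 2: S = H·P̄·Hᵀ + R = [1602514375/744859]
step 2: K = P̄·Hᵀ·S⁻¹ = [-276913638/1602514375; 9832661/1602514375; 619176038/1602514375]
step 2: x' = x̄ + K·y = [6418734039/1602514375, 3043627017/1602514375, -2560476239/1602514375]
step 2: P' = (I − K·H)·P̄ = [51556662159/1602514375 2120970252/1602514375 -18876447859/1602514375; 2120970252/1602514375 11075642706/1602514375 -8080919227/1602514375; -18876447859/1602514375 -8080919227/1602514375 12298604809/1602514375]

step 0: x' = [-125/157, -397/157, 823/314], P' = [1174/157 -170/157 -294/157; -170/157 2845/157 -3597/314; -294/157 -3597/314 5307/628]
step 1: x' = [-807259/744859, 1711608/744859, -388819/744859], P' = [24478386/744859 62832/744859 -8203273/744859; 62832/744859 5042154/744859 -3372319/744859; -8203273/744859 -3372319/744859 5224229/744859]
step 2: x' = [6418734039/1602514375, 3043627017/1602514375, -2560476239/1602514375], P' = [51556662159/1602514375 2120970252/1602514375 -18876447859/1602514375; 2120970252/1602514375 11075642706/1602514375 -8080919227/1602514375; -18876447859/1602514375 -8080919227/1602514375 12298604809/1602514375]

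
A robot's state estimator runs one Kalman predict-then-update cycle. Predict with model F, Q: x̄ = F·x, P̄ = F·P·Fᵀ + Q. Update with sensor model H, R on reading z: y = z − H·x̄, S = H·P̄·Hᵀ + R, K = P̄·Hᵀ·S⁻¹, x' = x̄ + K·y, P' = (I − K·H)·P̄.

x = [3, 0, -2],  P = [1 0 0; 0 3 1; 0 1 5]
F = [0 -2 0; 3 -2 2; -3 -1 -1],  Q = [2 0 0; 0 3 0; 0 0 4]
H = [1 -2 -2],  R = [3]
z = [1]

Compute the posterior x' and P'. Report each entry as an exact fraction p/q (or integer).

x̄ = F·x = [0, 5, -7]
P̄ = F·P·Fᵀ + Q = [14 8 8; 8 36 -13; 8 -13 23]
y = z − H·x̄ = [-3]
S = H·P̄·Hᵀ + R = [85]
K = P̄·Hᵀ·S⁻¹ = [-18/85; -38/85; -12/85]
x' = x̄ + K·y = [54/85, 539/85, -559/85]
P' = (I − K·H)·P̄ = [866/85 -4/85 464/85; -4/85 1616/85 -1561/85; 464/85 -1561/85 1811/85]

x' = [54/85, 539/85, -559/85]
P' = [866/85 -4/85 464/85; -4/85 1616/85 -1561/85; 464/85 -1561/85 1811/85]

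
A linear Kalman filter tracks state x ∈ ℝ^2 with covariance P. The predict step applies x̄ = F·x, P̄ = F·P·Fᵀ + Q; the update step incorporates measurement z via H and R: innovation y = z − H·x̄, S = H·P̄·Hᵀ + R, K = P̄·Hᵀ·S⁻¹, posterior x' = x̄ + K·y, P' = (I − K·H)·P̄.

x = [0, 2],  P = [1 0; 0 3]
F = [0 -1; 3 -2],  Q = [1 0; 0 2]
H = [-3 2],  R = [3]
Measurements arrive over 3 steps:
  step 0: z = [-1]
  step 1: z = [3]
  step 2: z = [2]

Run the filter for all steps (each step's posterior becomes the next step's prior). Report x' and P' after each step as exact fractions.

step 0: x' = [-2, -208/59], P' = [4 6; 6 573/59]
step 1: x' = [1328/6001, 9978/6001], P' = [13672/6001 17916/6001; 17916/6001 27354/6001]
step 2: x' = [-467556/212287, -499556/212287], P' = [754745/424574 492450/212287; 492450/212287 780726/212287]

step 0: x̄ = F·x = [-2, -4]
step 0: P̄ = F·P·Fᵀ + Q = [4 6; 6 23]
step 0: y = z − H·x̄ = [1]
step 0: S = H·P̄·Hᵀ + R = [59]
step 0: K = P̄·Hᵀ·S⁻¹ = [0; 28/59]
step 0: x' = x̄ + K·y = [-2, -208/59]
step 0: P' = (I − K·H)·P̄ = [4 6; 6 573/59]
step 1: x̄ = F·x = [208/59, 62/59]
step 1: P̄ = F·P·Fᵀ + Q = [632/59 84/59; 84/59 286/59]
step 1: y = z − H·x̄ = [677/59]
step 1: S = H·P̄·Hᵀ + R = [6001/59]
step 1: K = P̄·Hᵀ·S⁻¹ = [-1728/6001; 320/6001]
step 1: x' = x̄ + K·y = [1328/6001, 9978/6001]
step 1: P' = (I − K·H)·P̄ = [13672/6001 17916/6001; 17916/6001 27354/6001]
step 2: x̄ = F·x = [-9978/6001, -15972/6001]
step 2: P̄ = F·P·Fᵀ + Q = [33355/6001 960/6001; 960/6001 29474/6001]
step 2: y = z − H·x̄ = [14012/6001]
step 2: S = H·P̄·Hᵀ + R = [424574/6001]
step 2: K = P̄·Hᵀ·S⁻¹ = [-98145/424574; 28034/212287]
step 2: x' = x̄ + K·y = [-467556/212287, -499556/212287]
step 2: P' = (I − K·H)·P̄ = [754745/424574 492450/212287; 492450/212287 780726/212287]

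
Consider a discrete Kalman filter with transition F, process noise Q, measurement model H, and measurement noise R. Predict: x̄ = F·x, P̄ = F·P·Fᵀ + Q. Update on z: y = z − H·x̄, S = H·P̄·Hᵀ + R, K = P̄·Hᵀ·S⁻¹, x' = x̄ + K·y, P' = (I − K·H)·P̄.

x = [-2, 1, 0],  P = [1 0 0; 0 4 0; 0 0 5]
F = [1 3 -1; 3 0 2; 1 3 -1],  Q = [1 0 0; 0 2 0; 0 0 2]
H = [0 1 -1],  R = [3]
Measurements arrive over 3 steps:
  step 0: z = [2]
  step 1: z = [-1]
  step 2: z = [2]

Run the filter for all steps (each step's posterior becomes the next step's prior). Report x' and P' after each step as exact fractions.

step 0: x̄ = F·x = [1, -6, 1]
step 0: P̄ = F·P·Fᵀ + Q = [43 -7 42; -7 31 -7; 42 -7 44]
step 0: y = z − H·x̄ = [9]
step 0: S = H·P̄·Hᵀ + R = [92]
step 0: K = P̄·Hᵀ·S⁻¹ = [-49/92; 19/46; -51/92]
step 0: x' = x̄ + K·y = [-349/92, -105/46, -367/92]
step 0: P' = (I − K·H)·P̄ = [1555/92 609/46 1365/92; 609/46 352/23 647/46; 1365/92 647/46 1447/92]
step 1: x̄ = F·x = [-153/23, -1781/92, -153/23]
step 1: P̄ = F·P·Fᵀ + Q = [3145/23 4783/23 3122/23; 4783/23 36347/92 4783/23; 3122/23 4783/23 3168/23]
step 1: y = z − H·x̄ = [1077/92]
step 1: S = H·P̄·Hᵀ + R = [11031/92]
step 1: K = P̄·Hᵀ·S⁻¹ = [6644/11031; 17215/11031; 6460/11031]
step 1: x' = x̄ + K·y = [1466/3677, -4006/3677, 748/3677]
step 1: P' = (I − K·H)·P̄ = [1028557/11031 1050746/11031 1030814/11031; 1050746/11031 1136821/11031 1085176/11031; 1030814/11031 1085176/11031 1065796/11031]
step 2: x̄ = F·x = [-11300/3677, 5894/3677, -11300/3677]
step 2: P̄ = F·P·Fᵀ + Q = [10068565/11031 15891035/11031 10057534/11031; 15891035/11031 25912027/11031 15891035/11031; 10057534/11031 15891035/11031 10079596/11031]
step 2: y = z − H·x̄ = [-9840/3677]
step 2: S = H·P̄·Hᵀ + R = [4242646/11031]
step 2: K = P̄·Hᵀ·S⁻¹ = [5833501/4242646; 5010496/2121323; 5811439/4242646]
step 2: x' = x̄ + K·y = [-14324660/2121323, -10008214/2121323, -14295140/2121323]
step 2: P' = (I − K·H)·P̄ = [787564419/4242646 406244639/2121323 794988775/4242646; 406244639/2121323 431297119/2121323 416265631/2121323; 794988775/4242646 416265631/2121323 815096945/4242646]

step 0: x' = [-349/92, -105/46, -367/92], P' = [1555/92 609/46 1365/92; 609/46 352/23 647/46; 1365/92 647/46 1447/92]
step 1: x' = [1466/3677, -4006/3677, 748/3677], P' = [1028557/11031 1050746/11031 1030814/11031; 1050746/11031 1136821/11031 1085176/11031; 1030814/11031 1085176/11031 1065796/11031]
step 2: x' = [-14324660/2121323, -10008214/2121323, -14295140/2121323], P' = [787564419/4242646 406244639/2121323 794988775/4242646; 406244639/2121323 431297119/2121323 416265631/2121323; 794988775/4242646 416265631/2121323 815096945/4242646]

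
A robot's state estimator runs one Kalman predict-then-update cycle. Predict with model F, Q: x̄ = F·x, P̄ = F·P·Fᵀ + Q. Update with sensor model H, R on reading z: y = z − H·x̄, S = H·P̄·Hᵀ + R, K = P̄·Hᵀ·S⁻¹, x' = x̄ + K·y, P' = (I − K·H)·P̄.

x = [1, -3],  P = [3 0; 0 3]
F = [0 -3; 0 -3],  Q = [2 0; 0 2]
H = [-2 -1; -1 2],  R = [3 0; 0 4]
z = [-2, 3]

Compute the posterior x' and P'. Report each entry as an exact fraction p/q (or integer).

x̄ = F·x = [9, 9]
P̄ = F·P·Fᵀ + Q = [29 27; 27 29]
y = z − H·x̄ = [25, -6]
S = H·P̄·Hᵀ + R = [256 -81; -81 41]
K = P̄·Hᵀ·S⁻¹ = [-292/787 -97/787; -892/3935 1213/3935]
x' = x̄ + K·y = [365/787, 5837/3935]
P' = (I − K·H)·P̄ = [428/787 20/787; 20/787 2476/3935]

x' = [365/787, 5837/3935]
P' = [428/787 20/787; 20/787 2476/3935]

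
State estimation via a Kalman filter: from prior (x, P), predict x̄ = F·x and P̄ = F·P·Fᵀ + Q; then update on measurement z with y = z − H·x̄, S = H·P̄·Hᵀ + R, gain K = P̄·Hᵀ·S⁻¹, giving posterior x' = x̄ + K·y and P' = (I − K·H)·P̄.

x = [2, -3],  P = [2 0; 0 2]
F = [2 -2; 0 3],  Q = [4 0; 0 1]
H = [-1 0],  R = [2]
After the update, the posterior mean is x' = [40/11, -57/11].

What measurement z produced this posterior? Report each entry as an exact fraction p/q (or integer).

z = [-3]

x̄ = F·x = [10, -9]
P̄ = F·P·Fᵀ + Q = [20 -12; -12 19]
S = H·P̄·Hᵀ + R = [22]
K = P̄·Hᵀ·S⁻¹ = [-10/11; 6/11]
x' − x̄ = [-70/11, 42/11] = K·y
y = (KᵀK)⁻¹·Kᵀ·(x' − x̄) = [7]
z = y + H·x̄ = [7] + [-10] = [-3]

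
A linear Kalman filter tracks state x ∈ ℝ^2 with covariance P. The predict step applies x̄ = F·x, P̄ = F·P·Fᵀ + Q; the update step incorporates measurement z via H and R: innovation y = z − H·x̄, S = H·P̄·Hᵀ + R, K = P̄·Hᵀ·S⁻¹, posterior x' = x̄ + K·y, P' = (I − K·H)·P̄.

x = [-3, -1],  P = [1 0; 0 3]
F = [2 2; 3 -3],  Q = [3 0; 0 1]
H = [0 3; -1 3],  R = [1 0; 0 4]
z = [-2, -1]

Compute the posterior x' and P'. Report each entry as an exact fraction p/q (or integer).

x' = [-21910/6791, -5703/6791]
P' = [25231/6791 1629/6791; 1629/6791 707/6791]

x̄ = F·x = [-8, -6]
P̄ = F·P·Fᵀ + Q = [19 -12; -12 37]
y = z − H·x̄ = [16, 9]
S = H·P̄·Hᵀ + R = [334 369; 369 428]
K = P̄·Hᵀ·S⁻¹ = [4887/6791 -5086/6791; 2121/6791 123/6791]
x' = x̄ + K·y = [-21910/6791, -5703/6791]
P' = (I − K·H)·P̄ = [25231/6791 1629/6791; 1629/6791 707/6791]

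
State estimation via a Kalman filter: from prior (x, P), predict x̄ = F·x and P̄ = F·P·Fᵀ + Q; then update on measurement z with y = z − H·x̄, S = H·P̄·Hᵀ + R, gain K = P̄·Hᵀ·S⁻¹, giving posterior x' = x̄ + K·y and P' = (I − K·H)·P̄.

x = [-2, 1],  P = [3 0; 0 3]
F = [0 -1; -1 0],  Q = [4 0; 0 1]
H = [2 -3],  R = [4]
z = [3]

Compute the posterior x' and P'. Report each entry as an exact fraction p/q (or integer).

x̄ = F·x = [-1, 2]
P̄ = F·P·Fᵀ + Q = [7 0; 0 4]
y = z − H·x̄ = [11]
S = H·P̄·Hᵀ + R = [68]
K = P̄·Hᵀ·S⁻¹ = [7/34; -3/17]
x' = x̄ + K·y = [43/34, 1/17]
P' = (I − K·H)·P̄ = [70/17 42/17; 42/17 32/17]

x' = [43/34, 1/17]
P' = [70/17 42/17; 42/17 32/17]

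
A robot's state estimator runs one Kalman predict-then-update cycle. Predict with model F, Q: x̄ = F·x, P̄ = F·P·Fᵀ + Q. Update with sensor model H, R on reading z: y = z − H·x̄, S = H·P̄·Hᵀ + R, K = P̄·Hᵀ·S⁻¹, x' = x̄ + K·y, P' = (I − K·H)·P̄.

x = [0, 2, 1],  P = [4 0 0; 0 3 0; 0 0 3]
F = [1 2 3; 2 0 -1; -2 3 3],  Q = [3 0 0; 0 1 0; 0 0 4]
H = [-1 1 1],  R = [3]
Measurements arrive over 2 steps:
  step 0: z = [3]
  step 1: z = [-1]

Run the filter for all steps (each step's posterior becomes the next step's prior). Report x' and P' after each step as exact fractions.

step 0: x̄ = F·x = [7, -1, 9]
step 0: P̄ = F·P·Fᵀ + Q = [46 -1 37; -1 20 -25; 37 -25 74]
step 0: y = z − H·x̄ = [2]
step 0: S = H·P̄·Hᵀ + R = [21]
step 0: K = P̄·Hᵀ·S⁻¹ = [-10/21; -4/21; 4/7]
step 0: x' = x̄ + K·y = [127/21, -29/21, 71/7]
step 0: P' = (I − K·H)·P̄ = [866/21 -61/21 299/7; -61/21 404/21 -159/7; 299/7 -159/7 470/7]
step 1: x̄ = F·x = [236/7, 41/21, 298/21]
step 1: P̄ = F·P·Fᵀ + Q = [4883/7 899/7 1199/7; 899/7 1307/21 547/21; 1199/7 547/21 1256/21]
step 1: y = z − H·x̄ = [116/7]
step 1: S = H·P̄·Hᵀ + R = [1927/7]
step 1: K = P̄·Hᵀ·S⁻¹ = [-2785/1927; -281/1927; -598/1927]
step 1: x' = x̄ + K·y = [18816/1927, -2683/5781, 52306/5781]
step 1: P' = (I − K·H)·P̄ = [236188/1927 135684/1927 92149/1927; 135684/1927 325958/5781 78565/5781; 92149/1927 78565/5781 192500/5781]

step 0: x' = [127/21, -29/21, 71/7], P' = [866/21 -61/21 299/7; -61/21 404/21 -159/7; 299/7 -159/7 470/7]
step 1: x' = [18816/1927, -2683/5781, 52306/5781], P' = [236188/1927 135684/1927 92149/1927; 135684/1927 325958/5781 78565/5781; 92149/1927 78565/5781 192500/5781]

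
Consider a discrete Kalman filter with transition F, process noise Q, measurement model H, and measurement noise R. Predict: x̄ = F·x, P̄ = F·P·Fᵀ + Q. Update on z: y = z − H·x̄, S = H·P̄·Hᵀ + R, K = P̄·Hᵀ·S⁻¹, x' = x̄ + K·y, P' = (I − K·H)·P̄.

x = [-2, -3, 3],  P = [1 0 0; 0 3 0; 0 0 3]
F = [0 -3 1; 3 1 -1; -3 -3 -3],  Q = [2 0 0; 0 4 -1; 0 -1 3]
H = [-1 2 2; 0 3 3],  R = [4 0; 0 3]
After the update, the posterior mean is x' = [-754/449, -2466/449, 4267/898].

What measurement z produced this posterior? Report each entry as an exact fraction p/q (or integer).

z = [2, -3]

x̄ = F·x = [12, -12, 6]
P̄ = F·P·Fᵀ + Q = [32 -12 18; -12 19 -10; 18 -10 66]
S = H·P̄·Hᵀ + R = [272 372; 372 588]
K = P̄·Hᵀ·S⁻¹ = [-769/898 257/449; 633/1796 -159/898; -301/898 447/898]
x' − x̄ = [-6142/449, 2922/449, -1121/898] = K·y
y = (KᵀK)⁻¹·Kᵀ·(x' − x̄) = [26, 15]
z = y + H·x̄ = [26, 15] + [-24, -18] = [2, -3]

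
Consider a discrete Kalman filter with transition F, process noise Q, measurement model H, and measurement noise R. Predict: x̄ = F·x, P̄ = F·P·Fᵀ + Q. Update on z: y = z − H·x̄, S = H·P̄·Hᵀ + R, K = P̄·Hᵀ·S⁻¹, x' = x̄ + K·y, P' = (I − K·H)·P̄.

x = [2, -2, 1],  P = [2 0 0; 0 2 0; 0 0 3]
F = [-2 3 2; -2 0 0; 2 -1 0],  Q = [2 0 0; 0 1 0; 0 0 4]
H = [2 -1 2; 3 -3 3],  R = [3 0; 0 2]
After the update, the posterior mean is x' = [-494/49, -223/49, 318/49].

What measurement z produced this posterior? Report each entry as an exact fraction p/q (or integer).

z = [-3, 3]

x̄ = F·x = [-8, -4, 6]
P̄ = F·P·Fᵀ + Q = [40 8 -14; 8 9 -8; -14 -8 14]
S = H·P̄·Hᵀ + R = [116 183; 183 317]
K = P̄·Hᵀ·S⁻¹ = [4066/3283 -1788/3283; 2088/3283 -1485/3283; -1856/3283 1320/3283]
x' − x̄ = [-102/49, -27/49, 24/49] = K·y
y = (KᵀK)⁻¹·Kᵀ·(x' − x̄) = [-3, -3]
z = y + H·x̄ = [-3, -3] + [0, 6] = [-3, 3]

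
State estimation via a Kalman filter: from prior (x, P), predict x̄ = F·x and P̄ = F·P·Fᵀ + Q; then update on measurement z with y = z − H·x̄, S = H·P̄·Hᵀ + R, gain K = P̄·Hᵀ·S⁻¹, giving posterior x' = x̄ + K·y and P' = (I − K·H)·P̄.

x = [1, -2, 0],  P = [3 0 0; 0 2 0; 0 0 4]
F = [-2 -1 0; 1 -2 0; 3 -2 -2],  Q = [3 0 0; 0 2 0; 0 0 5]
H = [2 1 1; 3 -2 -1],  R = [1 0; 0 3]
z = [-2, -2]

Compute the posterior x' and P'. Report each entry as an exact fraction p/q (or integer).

x̄ = F·x = [0, 5, 7]
P̄ = F·P·Fᵀ + Q = [17 -2 -14; -2 13 17; -14 17 56]
y = z − H·x̄ = [-14, 15]
S = H·P̄·Hᵀ + R = [108 -43; -43 440]
K = P̄·Hᵀ·S⁻¹ = [10887/45671 8226/45671; 9333/45671 -4174/45671; 14124/45671 -12321/45671]
x' = x̄ + K·y = [-29028/45671, 35083/45671, -62854/45671]
P' = (I − K·H)·P̄ = [12847/45671 28670/45671 -43477/45671; 28670/45671 146539/45671 -194546/45671; -43477/45671 -194546/45671 295624/45671]

x' = [-29028/45671, 35083/45671, -62854/45671]
P' = [12847/45671 28670/45671 -43477/45671; 28670/45671 146539/45671 -194546/45671; -43477/45671 -194546/45671 295624/45671]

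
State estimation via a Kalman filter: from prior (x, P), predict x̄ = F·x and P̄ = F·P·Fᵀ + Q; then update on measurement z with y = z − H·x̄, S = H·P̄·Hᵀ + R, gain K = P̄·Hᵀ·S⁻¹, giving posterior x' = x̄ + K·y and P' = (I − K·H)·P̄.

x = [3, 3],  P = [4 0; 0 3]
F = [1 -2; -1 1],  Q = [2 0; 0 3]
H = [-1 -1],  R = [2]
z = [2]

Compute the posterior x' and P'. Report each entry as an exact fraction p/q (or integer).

x' = [-11/5, 0]
P' = [58/5 -10; -10 10]

x̄ = F·x = [-3, 0]
P̄ = F·P·Fᵀ + Q = [18 -10; -10 10]
y = z − H·x̄ = [-1]
S = H·P̄·Hᵀ + R = [10]
K = P̄·Hᵀ·S⁻¹ = [-4/5; 0]
x' = x̄ + K·y = [-11/5, 0]
P' = (I − K·H)·P̄ = [58/5 -10; -10 10]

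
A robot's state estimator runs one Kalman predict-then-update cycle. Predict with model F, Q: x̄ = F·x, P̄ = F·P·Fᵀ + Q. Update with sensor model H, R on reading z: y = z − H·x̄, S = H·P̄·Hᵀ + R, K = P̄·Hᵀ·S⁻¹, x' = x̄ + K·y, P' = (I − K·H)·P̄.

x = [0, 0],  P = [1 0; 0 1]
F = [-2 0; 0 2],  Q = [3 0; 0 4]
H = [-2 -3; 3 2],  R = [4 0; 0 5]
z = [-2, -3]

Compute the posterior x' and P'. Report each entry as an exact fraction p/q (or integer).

x' = [-938/575, 852/575]
P' = [889/575 -756/575; -756/575 824/575]

x̄ = F·x = [0, 0]
P̄ = F·P·Fᵀ + Q = [7 0; 0 8]
y = z − H·x̄ = [-2, -3]
S = H·P̄·Hᵀ + R = [104 -90; -90 100]
K = P̄·Hᵀ·S⁻¹ = [49/230 231/575; -48/115 -124/575]
x' = x̄ + K·y = [-938/575, 852/575]
P' = (I − K·H)·P̄ = [889/575 -756/575; -756/575 824/575]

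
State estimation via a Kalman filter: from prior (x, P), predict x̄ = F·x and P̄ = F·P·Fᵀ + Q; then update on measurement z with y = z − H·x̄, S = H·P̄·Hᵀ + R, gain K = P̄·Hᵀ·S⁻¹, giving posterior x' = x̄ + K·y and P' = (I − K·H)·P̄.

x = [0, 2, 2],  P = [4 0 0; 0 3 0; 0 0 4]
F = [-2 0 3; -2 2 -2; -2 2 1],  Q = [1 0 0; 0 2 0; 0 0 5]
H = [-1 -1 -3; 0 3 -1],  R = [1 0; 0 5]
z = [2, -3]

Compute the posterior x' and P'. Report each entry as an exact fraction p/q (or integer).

x̄ = F·x = [6, 0, 6]
P̄ = F·P·Fᵀ + Q = [53 -8 28; -8 46 20; 28 20 37]
y = z − H·x̄ = [26, 3]
S = H·P̄·Hᵀ + R = [705 -135; -135 336]
K = P̄·Hᵀ·S⁻¹ = [-5596/24295 -3605/14577; -5666/72885 4664/14577; -5591/24295 -350/14577]
x' = x̄ + K·y = [-17751/24295, -77356/72885, -1346/24295]
P' = (I − K·H)·P̄ = [759953/72885 -101354/72885 -213937/72885; -101354/72885 45682/72885 20446/72885; -213937/72885 20446/72885 70088/72885]

x' = [-17751/24295, -77356/72885, -1346/24295]
P' = [759953/72885 -101354/72885 -213937/72885; -101354/72885 45682/72885 20446/72885; -213937/72885 20446/72885 70088/72885]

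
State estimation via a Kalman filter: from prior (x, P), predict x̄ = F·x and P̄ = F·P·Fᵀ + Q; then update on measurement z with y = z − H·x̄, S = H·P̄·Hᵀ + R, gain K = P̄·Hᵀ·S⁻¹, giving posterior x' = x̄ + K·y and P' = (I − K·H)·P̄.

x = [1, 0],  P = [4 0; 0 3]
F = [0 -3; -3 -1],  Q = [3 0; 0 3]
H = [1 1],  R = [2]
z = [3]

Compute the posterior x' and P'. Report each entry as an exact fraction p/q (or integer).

x̄ = F·x = [0, -3]
P̄ = F·P·Fᵀ + Q = [30 9; 9 42]
y = z − H·x̄ = [6]
S = H·P̄·Hᵀ + R = [92]
K = P̄·Hᵀ·S⁻¹ = [39/92; 51/92]
x' = x̄ + K·y = [117/46, 15/46]
P' = (I − K·H)·P̄ = [1239/92 -1161/92; -1161/92 1263/92]

x' = [117/46, 15/46]
P' = [1239/92 -1161/92; -1161/92 1263/92]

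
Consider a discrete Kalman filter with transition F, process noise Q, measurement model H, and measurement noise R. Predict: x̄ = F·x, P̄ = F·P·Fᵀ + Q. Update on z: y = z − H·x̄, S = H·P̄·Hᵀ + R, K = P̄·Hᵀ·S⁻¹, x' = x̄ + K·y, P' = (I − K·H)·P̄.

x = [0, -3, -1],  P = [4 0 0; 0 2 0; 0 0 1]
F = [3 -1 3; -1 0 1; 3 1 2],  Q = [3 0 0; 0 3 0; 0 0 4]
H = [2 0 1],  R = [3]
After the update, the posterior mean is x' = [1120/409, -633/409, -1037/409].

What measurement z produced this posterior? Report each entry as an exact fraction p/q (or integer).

z = [3]

x̄ = F·x = [0, -1, -5]
P̄ = F·P·Fᵀ + Q = [50 -9 40; -9 8 -10; 40 -10 46]
S = H·P̄·Hᵀ + R = [409]
K = P̄·Hᵀ·S⁻¹ = [140/409; -28/409; 126/409]
x' − x̄ = [1120/409, -224/409, 1008/409] = K·y
y = (KᵀK)⁻¹·Kᵀ·(x' − x̄) = [8]
z = y + H·x̄ = [8] + [-5] = [3]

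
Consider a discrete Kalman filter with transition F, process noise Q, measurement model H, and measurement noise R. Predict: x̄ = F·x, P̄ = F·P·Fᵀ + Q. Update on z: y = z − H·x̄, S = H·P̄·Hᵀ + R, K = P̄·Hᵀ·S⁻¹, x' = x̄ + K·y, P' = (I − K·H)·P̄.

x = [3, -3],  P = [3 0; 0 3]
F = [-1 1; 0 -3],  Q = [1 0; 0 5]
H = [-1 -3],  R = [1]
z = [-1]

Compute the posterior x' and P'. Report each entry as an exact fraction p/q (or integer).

x̄ = F·x = [-6, 9]
P̄ = F·P·Fᵀ + Q = [7 -9; -9 32]
y = z − H·x̄ = [20]
S = H·P̄·Hᵀ + R = [242]
K = P̄·Hᵀ·S⁻¹ = [10/121; -87/242]
x' = x̄ + K·y = [-526/121, 219/121]
P' = (I − K·H)·P̄ = [647/121 -219/121; -219/121 175/242]

x' = [-526/121, 219/121]
P' = [647/121 -219/121; -219/121 175/242]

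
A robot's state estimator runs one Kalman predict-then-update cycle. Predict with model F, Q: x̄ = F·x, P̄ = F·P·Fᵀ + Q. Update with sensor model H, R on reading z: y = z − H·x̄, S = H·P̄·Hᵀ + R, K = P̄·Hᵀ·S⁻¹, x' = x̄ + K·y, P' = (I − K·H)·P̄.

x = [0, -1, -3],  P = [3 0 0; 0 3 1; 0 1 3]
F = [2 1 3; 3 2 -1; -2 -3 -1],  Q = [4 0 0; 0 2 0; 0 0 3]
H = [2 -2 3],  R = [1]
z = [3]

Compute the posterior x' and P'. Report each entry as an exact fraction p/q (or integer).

x' = [-1528/143, -95/143, 4391/572]
P' = [6652/143 956/143 -3802/143; 956/143 1096/143 82/143; -3802/143 82/143 10403/572]

x̄ = F·x = [-10, 1, 6]
P̄ = F·P·Fᵀ + Q = [52 20 -40; 20 40 -32; -40 -32 51]
y = z − H·x̄ = [7]
S = H·P̄·Hᵀ + R = [572]
K = P̄·Hᵀ·S⁻¹ = [-14/143; -34/143; 137/572]
x' = x̄ + K·y = [-1528/143, -95/143, 4391/572]
P' = (I − K·H)·P̄ = [6652/143 956/143 -3802/143; 956/143 1096/143 82/143; -3802/143 82/143 10403/572]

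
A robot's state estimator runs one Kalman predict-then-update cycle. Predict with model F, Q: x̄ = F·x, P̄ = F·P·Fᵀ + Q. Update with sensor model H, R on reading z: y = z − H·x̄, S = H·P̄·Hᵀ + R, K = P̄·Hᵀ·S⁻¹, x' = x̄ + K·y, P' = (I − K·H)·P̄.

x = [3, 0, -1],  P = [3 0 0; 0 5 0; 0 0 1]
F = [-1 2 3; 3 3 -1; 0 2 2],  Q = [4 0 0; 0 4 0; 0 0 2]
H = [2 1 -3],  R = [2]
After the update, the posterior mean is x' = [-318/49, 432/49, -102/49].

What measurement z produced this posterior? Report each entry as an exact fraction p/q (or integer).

x̄ = F·x = [-6, 10, -2]
P̄ = F·P·Fᵀ + Q = [36 18 26; 18 77 28; 26 28 26]
S = H·P̄·Hᵀ + R = [49]
K = P̄·Hᵀ·S⁻¹ = [12/49; 29/49; 2/49]
x' − x̄ = [-24/49, -58/49, -4/49] = K·y
y = (KᵀK)⁻¹·Kᵀ·(x' − x̄) = [-2]
z = y + H·x̄ = [-2] + [4] = [2]

z = [2]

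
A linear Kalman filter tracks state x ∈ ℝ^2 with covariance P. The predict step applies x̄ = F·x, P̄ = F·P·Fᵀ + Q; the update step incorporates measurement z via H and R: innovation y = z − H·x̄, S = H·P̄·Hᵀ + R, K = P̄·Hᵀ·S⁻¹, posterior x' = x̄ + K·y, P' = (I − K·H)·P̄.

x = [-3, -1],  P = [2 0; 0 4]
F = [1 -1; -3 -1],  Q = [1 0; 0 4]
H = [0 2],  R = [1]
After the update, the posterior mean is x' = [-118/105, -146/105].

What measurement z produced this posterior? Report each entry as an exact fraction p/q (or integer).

z = [-3]

x̄ = F·x = [-2, 10]
P̄ = F·P·Fᵀ + Q = [7 -2; -2 26]
S = H·P̄·Hᵀ + R = [105]
K = P̄·Hᵀ·S⁻¹ = [-4/105; 52/105]
x' − x̄ = [92/105, -1196/105] = K·y
y = (KᵀK)⁻¹·Kᵀ·(x' − x̄) = [-23]
z = y + H·x̄ = [-23] + [20] = [-3]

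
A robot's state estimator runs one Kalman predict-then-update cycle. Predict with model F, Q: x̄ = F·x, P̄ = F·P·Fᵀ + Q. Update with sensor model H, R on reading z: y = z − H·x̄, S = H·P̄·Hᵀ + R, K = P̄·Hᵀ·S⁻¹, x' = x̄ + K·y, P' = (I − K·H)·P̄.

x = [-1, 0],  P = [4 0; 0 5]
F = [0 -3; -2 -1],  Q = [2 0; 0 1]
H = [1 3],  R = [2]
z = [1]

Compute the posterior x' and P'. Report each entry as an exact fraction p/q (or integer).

x' = [-460/337, 269/337]
P' = [7375/337 -2397/337; -2397/337 853/337]

x̄ = F·x = [0, 2]
P̄ = F·P·Fᵀ + Q = [47 15; 15 22]
y = z − H·x̄ = [-5]
S = H·P̄·Hᵀ + R = [337]
K = P̄·Hᵀ·S⁻¹ = [92/337; 81/337]
x' = x̄ + K·y = [-460/337, 269/337]
P' = (I − K·H)·P̄ = [7375/337 -2397/337; -2397/337 853/337]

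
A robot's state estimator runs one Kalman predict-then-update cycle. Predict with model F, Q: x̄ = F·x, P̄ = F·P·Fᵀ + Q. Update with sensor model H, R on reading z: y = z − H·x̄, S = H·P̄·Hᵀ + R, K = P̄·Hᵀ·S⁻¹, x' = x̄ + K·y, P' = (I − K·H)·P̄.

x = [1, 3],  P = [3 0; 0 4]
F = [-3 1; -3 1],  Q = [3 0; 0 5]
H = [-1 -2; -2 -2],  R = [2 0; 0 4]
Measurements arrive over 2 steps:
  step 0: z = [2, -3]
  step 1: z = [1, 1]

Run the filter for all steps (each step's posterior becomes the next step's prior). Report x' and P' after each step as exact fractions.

step 0: x̄ = F·x = [0, 0]
step 0: P̄ = F·P·Fᵀ + Q = [34 31; 31 36]
step 0: y = z − H·x̄ = [2, -3]
step 0: S = H·P̄·Hᵀ + R = [304 398; 398 532]
step 0: K = P̄·Hᵀ·S⁻¹ = [167/831 -328/831; -122/277 43/554]
step 0: x' = x̄ + K·y = [1318/831, -617/554]
step 0: P' = (I − K·H)·P̄ = [1646/831 -330/277; -330/277 287/277]
step 1: x̄ = F·x = [-3253/554, -3253/554]
step 1: P̄ = F·P·Fᵀ + Q = [8036/277 7205/277; 7205/277 8590/277]
step 1: y = z − H·x̄ = [-9205/554, -6229/277]
step 1: S = H·P̄·Hᵀ + R = [71770/277 93662/277; 93662/277 125252/277]
step 1: K = P̄·Hᵀ·S⁻¹ = [39349/195637 -77036/195637; -86180/195637 30205/391274]
step 1: x' = x̄ + K·y = [-70217/195637, -56439/195637]
step 1: P' = (I − K·H)·P̄ = [386842/195637 -232770/195637; -232770/195637 202565/195637]

step 0: x' = [1318/831, -617/554], P' = [1646/831 -330/277; -330/277 287/277]
step 1: x' = [-70217/195637, -56439/195637], P' = [386842/195637 -232770/195637; -232770/195637 202565/195637]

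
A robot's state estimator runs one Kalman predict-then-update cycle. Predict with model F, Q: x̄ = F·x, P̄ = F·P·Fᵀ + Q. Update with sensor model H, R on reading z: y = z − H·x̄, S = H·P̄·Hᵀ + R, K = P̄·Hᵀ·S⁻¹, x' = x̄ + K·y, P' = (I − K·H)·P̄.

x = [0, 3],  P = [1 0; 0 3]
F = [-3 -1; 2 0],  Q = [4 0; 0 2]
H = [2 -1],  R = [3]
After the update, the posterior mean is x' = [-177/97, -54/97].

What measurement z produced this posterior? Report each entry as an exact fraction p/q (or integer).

z = [-3]

x̄ = F·x = [-3, 0]
P̄ = F·P·Fᵀ + Q = [16 -6; -6 6]
S = H·P̄·Hᵀ + R = [97]
K = P̄·Hᵀ·S⁻¹ = [38/97; -18/97]
x' − x̄ = [114/97, -54/97] = K·y
y = (KᵀK)⁻¹·Kᵀ·(x' − x̄) = [3]
z = y + H·x̄ = [3] + [-6] = [-3]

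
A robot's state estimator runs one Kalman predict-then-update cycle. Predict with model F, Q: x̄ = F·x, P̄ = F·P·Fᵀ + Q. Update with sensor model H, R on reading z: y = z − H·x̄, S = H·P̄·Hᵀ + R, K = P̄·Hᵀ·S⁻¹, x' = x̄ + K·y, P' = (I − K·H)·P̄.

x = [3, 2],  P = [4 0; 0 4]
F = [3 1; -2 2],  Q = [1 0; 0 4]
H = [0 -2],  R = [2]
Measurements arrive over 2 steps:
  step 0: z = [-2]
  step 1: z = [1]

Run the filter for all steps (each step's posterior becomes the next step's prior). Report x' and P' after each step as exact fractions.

step 0: x̄ = F·x = [11, -2]
step 0: P̄ = F·P·Fᵀ + Q = [41 -16; -16 36]
step 0: y = z − H·x̄ = [-6]
step 0: S = H·P̄·Hᵀ + R = [146]
step 0: K = P̄·Hᵀ·S⁻¹ = [16/73; -36/73]
step 0: x' = x̄ + K·y = [707/73, 70/73]
step 0: P' = (I − K·H)·P̄ = [2481/73 -16/73; -16/73 36/73]
step 1: x̄ = F·x = [2191/73, -1274/73]
step 1: P̄ = F·P·Fᵀ + Q = [22342/73 -14878/73; -14878/73 10488/73]
step 1: y = z − H·x̄ = [-2475/73]
step 1: S = H·P̄·Hᵀ + R = [42098/73]
step 1: K = P̄·Hᵀ·S⁻¹ = [14878/21049; -10488/21049]
step 1: x' = x̄ + K·y = [127333/21049, -11762/21049]
step 1: P' = (I − K·H)·P̄ = [377630/21049 -14878/21049; -14878/21049 10488/21049]

step 0: x' = [707/73, 70/73], P' = [2481/73 -16/73; -16/73 36/73]
step 1: x' = [127333/21049, -11762/21049], P' = [377630/21049 -14878/21049; -14878/21049 10488/21049]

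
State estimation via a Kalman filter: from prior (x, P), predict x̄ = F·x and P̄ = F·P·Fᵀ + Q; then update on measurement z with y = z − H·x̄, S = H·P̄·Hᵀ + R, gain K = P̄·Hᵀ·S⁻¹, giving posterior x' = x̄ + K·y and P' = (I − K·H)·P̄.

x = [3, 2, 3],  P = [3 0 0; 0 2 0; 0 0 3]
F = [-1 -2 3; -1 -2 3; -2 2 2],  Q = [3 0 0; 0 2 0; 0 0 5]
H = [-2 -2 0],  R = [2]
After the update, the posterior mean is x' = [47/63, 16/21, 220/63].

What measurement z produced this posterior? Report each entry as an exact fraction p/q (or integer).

z = [-3]

x̄ = F·x = [2, 2, 4]
P̄ = F·P·Fᵀ + Q = [41 38 16; 38 40 16; 16 16 37]
S = H·P̄·Hᵀ + R = [630]
K = P̄·Hᵀ·S⁻¹ = [-79/315; -26/105; -32/315]
x' − x̄ = [-79/63, -26/21, -32/63] = K·y
y = (KᵀK)⁻¹·Kᵀ·(x' − x̄) = [5]
z = y + H·x̄ = [5] + [-8] = [-3]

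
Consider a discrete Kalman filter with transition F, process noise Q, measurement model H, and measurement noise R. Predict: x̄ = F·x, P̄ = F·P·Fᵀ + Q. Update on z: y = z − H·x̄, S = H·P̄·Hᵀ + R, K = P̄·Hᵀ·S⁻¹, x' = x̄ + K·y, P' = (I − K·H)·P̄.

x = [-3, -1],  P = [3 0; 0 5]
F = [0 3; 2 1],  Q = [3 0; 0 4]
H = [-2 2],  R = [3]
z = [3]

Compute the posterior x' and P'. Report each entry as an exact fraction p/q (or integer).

x̄ = F·x = [-3, -7]
P̄ = F·P·Fᵀ + Q = [48 15; 15 21]
y = z − H·x̄ = [11]
S = H·P̄·Hᵀ + R = [159]
K = P̄·Hᵀ·S⁻¹ = [-22/53; 4/53]
x' = x̄ + K·y = [-401/53, -327/53]
P' = (I − K·H)·P̄ = [1092/53 1059/53; 1059/53 1065/53]

x' = [-401/53, -327/53]
P' = [1092/53 1059/53; 1059/53 1065/53]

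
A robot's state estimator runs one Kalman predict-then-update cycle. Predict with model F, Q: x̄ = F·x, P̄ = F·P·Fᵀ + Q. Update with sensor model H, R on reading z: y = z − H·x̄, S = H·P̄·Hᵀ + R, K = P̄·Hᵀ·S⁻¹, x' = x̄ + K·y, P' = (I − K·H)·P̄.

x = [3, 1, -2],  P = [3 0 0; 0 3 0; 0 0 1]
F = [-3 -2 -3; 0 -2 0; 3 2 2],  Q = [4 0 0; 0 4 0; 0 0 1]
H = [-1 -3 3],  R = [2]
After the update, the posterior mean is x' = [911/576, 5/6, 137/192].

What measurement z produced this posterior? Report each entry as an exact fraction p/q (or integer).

x̄ = F·x = [-5, -2, 7]
P̄ = F·P·Fᵀ + Q = [52 12 -45; 12 16 -12; -45 -12 44]
S = H·P̄·Hᵀ + R = [1152]
K = P̄·Hᵀ·S⁻¹ = [-223/1152; -1/12; 71/384]
x' − x̄ = [3791/576, 17/6, -1207/192] = K·y
y = (KᵀK)⁻¹·Kᵀ·(x' − x̄) = [-34]
z = y + H·x̄ = [-34] + [32] = [-2]

z = [-2]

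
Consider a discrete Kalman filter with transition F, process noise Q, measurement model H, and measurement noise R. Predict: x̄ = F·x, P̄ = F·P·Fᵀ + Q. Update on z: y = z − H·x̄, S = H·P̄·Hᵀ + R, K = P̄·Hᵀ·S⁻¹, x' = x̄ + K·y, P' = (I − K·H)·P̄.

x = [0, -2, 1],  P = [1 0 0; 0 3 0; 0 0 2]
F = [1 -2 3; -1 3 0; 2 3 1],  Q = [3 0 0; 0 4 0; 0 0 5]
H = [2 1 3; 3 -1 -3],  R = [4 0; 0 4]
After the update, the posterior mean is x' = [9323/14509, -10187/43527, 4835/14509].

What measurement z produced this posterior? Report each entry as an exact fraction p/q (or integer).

z = [2, 1]

x̄ = F·x = [7, -6, -5]
P̄ = F·P·Fᵀ + Q = [34 -19 -10; -19 32 25; -10 25 38]
S = H·P̄·Hᵀ + R = [468 -369; -369 1128]
K = P̄·Hᵀ·S⁻¹ = [25717/130581 2877/14509; 1924/43527 -5699/43527; 23957/130581 -1303/14509]
x' − x̄ = [-92240/14509, 250975/43527, 77380/14509] = K·y
y = (KᵀK)⁻¹·Kᵀ·(x' − x̄) = [9, -41]
z = y + H·x̄ = [9, -41] + [-7, 42] = [2, 1]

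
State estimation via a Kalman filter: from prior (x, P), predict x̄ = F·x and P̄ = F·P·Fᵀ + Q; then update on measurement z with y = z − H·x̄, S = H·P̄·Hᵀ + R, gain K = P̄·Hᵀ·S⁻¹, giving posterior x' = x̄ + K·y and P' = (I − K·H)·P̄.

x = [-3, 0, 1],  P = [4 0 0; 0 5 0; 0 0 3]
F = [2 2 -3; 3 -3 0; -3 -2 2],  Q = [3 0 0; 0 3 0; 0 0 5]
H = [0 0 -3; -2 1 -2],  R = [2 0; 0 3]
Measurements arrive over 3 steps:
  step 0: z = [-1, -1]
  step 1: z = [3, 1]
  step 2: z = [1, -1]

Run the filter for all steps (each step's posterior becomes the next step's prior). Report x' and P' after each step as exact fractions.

step 0: x' = [-64323/40483, -145035/40483, 14657/40483], P' = [702778/121449 427026/40483 -24964/121449; 427026/40483 926184/40483 1236/40483; -24964/121449 1236/40483 26902/121449]
step 1: x' = [1291293543/3316467524, -1001991393/6632935048, -1640809175/1658233762], P' = [14117038429/4974701286 15061104265/3316467524 -452087897/2487350643; 15061104265/3316467524 70103370669/6632935048 135394777/1658233762; -452087897/2487350643 135394777/1658233762 552282200/2487350643]
step 2: x' = [217962671190356/123835948460317, 237313983173007/123835948460317, -83678401263735/247671896920634], P' = [1050474635445259/371507845380951 559574507193152/123835948460317 -67429123080010/371507845380951; 559574507193152/123835948460317 1301830895682591/123835948460317 10047190914574/123835948460317; -67429123080010/371507845380951 10047190914574/123835948460317 82415577551575/371507845380951]

step 0: x̄ = F·x = [-9, -9, 11]
step 0: P̄ = F·P·Fᵀ + Q = [66 -6 -62; -6 84 -6; -62 -6 73]
step 0: y = z − H·x̄ = [32, 12]
step 0: S = H·P̄·Hᵀ + R = [659 84; 84 195]
step 0: K = P̄·Hᵀ·S⁻¹ = [12482/40483 -24850/121449; -1854/40483 23220/40483; -13451/40483 -56/121449]
step 0: x' = x̄ + K·y = [-64323/40483, -145035/40483, 14657/40483]
step 0: P' = (I − K·H)·P̄ = [702778/121449 427026/40483 -24964/121449; 427026/40483 926184/40483 1236/40483; -24964/121449 1236/40483 26902/121449]
step 1: x̄ = F·x = [-462687/40483, 242136/40483, 512353/40483]
step 1: P̄ = F·P·Fᵀ + Q = [25035481/121449 -4065532/40483 -28590520/121449; -4065532/40483 2878971/40483 4672504/40483; -28590520/121449 4672504/40483 33796903/121449]
step 1: y = z − H·x̄ = [1658508/40483, -102321/40483]
step 1: S = H·P̄·Hᵀ + R = [101471675/40483 -3604746/40483; -3604746/40483 2774324/40483]
step 1: K = P̄·Hᵀ·S⁻¹ = [452087897/1658233762 -852015305/3316467524; -406184331/3316467524 2925265131/6632935048; -276141100/829116881 600791/1658233762]
step 1: x' = x̄ + K·y = [1291293543/3316467524, -1001991393/6632935048, -1640809175/1658233762]
step 1: P' = (I − K·H)·P̄ = [14117038429/4974701286 15061104265/3316467524 -452087897/2487350643; 15061104265/3316467524 70103370669/6632935048 135394777/1658233762; -452087897/2487350643 135394777/1658233762 552282200/2487350643]
step 2: x̄ = F·x = [11425450743/3316467524, 10753735437/6632935048, -2358781484/829116881]
step 2: P̄ = F·P·Fᵀ + Q = [478352597917/4974701286 -145979797541/3316467524 -267624367484/2487350643; -145979797541/3316467524 278033848773/6632935048 41387438432/829116881; -267624367484/2487350643 41387438432/829116881 322677866774/2487350643]
step 2: y = z − H·x̄ = [-6247227571/829116881, -9425371257/6632935048]
step 2: S = H·P̄·Hᵀ + R = [969691834084/829116881 -14055316716/829116881; -14055316716/829116881 425164265909/6632935048]
step 2: K = P̄·Hᵀ·S⁻¹ = [33714561540005/123835948460317 -31929722572338/123835948460317; -15070786371861/123835948460317 54195833155713/123835948460317; -82415577551575/247671896920634 18740422288/123835948460317]
step 2: x' = x̄ + K·y = [217962671190356/123835948460317, 237313983173007/123835948460317, -83678401263735/247671896920634]
step 2: P' = (I − K·H)·P̄ = [1050474635445259/371507845380951 559574507193152/123835948460317 -67429123080010/371507845380951; 559574507193152/123835948460317 1301830895682591/123835948460317 10047190914574/123835948460317; -67429123080010/371507845380951 10047190914574/123835948460317 82415577551575/371507845380951]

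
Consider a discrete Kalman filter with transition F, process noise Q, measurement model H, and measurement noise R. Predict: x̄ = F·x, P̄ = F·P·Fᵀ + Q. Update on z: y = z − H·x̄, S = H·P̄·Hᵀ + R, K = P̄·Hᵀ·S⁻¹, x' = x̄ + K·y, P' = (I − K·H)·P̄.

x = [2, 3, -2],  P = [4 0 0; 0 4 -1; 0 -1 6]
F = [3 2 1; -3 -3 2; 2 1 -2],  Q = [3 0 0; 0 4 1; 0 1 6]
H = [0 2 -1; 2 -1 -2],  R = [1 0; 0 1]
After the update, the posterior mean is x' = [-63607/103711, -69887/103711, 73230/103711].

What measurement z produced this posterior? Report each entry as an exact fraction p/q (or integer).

x̄ = F·x = [10, -19, 11]
P̄ = F·P·Fᵀ + Q = [57 -49 23; -49 112 -67; 23 -67 54]
S = H·P̄·Hᵀ + R = [771 -157; -157 301]
K = P̄·Hᵀ·S⁻¹ = [-9026/103711 35605/103711; 75659/207422 -12909/207422; -55803/207422 -25661/207422]
x' − x̄ = [-1100717/103711, 1900622/103711, -1067591/103711] = K·y
y = (KᵀK)⁻¹·Kᵀ·(x' − x̄) = [47, -19]
z = y + H·x̄ = [47, -19] + [-49, 17] = [-2, -2]

z = [-2, -2]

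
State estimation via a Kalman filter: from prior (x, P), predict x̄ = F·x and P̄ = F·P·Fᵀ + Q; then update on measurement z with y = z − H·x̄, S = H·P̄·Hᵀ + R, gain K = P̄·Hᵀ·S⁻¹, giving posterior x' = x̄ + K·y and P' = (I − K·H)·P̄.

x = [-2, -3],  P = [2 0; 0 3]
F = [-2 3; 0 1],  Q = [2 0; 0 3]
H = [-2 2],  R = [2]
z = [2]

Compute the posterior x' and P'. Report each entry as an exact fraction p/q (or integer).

x̄ = F·x = [-5, -3]
P̄ = F·P·Fᵀ + Q = [37 9; 9 6]
y = z − H·x̄ = [-2]
S = H·P̄·Hᵀ + R = [102]
K = P̄·Hᵀ·S⁻¹ = [-28/51; -1/17]
x' = x̄ + K·y = [-199/51, -49/17]
P' = (I − K·H)·P̄ = [319/51 97/17; 97/17 96/17]

x' = [-199/51, -49/17]
P' = [319/51 97/17; 97/17 96/17]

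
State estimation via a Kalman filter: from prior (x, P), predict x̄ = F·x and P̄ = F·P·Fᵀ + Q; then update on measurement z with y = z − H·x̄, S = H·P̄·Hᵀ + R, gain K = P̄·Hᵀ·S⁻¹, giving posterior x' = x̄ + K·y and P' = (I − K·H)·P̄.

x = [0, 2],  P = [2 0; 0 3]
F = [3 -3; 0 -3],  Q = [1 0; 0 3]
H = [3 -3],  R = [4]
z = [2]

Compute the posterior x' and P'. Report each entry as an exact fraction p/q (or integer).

x' = [-549/101, -615/101]
P' = [6043/202 5967/202; 5967/202 5979/202]

x̄ = F·x = [-6, -6]
P̄ = F·P·Fᵀ + Q = [46 27; 27 30]
y = z − H·x̄ = [2]
S = H·P̄·Hᵀ + R = [202]
K = P̄·Hᵀ·S⁻¹ = [57/202; -9/202]
x' = x̄ + K·y = [-549/101, -615/101]
P' = (I − K·H)·P̄ = [6043/202 5967/202; 5967/202 5979/202]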